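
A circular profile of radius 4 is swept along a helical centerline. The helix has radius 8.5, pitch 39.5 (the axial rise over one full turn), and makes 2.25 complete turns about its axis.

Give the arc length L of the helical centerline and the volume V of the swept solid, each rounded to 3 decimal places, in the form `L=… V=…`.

L=149.461 V=7512.733

2πR = 2π·8.5 = 53.407075
per-turn = √(53.407075² + 39.5²) = √(2852.3157 + 1560.25) = √4412.5657 = 66.427146
L = 2.25 × 66.427146 = 149.461078
V = π·4² × L = 50.265482 × 149.461078 = 7512.733174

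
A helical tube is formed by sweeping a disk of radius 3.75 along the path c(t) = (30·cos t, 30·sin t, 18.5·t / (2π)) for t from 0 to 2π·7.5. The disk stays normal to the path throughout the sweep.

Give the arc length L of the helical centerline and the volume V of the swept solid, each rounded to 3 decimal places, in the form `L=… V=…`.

L=1420.509 V=62756.175

2πR = 2π·30 = 188.495559
per-turn = √(188.495559² + 18.5²) = √(35530.5758 + 342.25) = √35872.8258 = 189.401230
L = 7.5 × 189.401230 = 1420.509223
V = π·3.75² × L = 44.178647 × 1420.509223 = 62756.175101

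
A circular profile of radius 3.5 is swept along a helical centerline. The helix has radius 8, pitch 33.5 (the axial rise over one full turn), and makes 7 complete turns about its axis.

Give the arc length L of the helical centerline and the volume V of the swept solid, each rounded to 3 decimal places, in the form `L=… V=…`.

2πR = 2π·8 = 50.265482
per-turn = √(50.265482² + 33.5²) = √(2526.6187 + 1122.25) = √3648.8687 = 60.405867
L = 7 × 60.405867 = 422.841067
V = π·3.5² × L = 38.484510 × 422.841067 = 16272.831259

L=422.841 V=16272.831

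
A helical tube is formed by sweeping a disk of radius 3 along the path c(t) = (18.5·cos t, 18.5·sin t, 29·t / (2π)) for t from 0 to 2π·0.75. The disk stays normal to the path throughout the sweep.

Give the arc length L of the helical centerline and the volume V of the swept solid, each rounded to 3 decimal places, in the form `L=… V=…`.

L=89.851 V=2540.489

2πR = 2π·18.5 = 116.238928
per-turn = √(116.238928² + 29²) = √(13511.4884 + 841) = √14352.4884 = 119.801872
L = 0.75 × 119.801872 = 89.851404
V = π·3² × L = 28.274334 × 89.851404 = 2540.488587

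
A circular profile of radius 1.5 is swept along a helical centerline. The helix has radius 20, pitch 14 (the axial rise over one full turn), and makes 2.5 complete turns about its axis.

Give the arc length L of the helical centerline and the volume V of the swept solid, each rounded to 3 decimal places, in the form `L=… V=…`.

2πR = 2π·20 = 125.663706
per-turn = √(125.663706² + 14²) = √(15791.3670 + 196) = √15987.3670 = 126.441160
L = 2.5 × 126.441160 = 316.102901
V = π·1.5² × L = 7.068583 × 316.102901 = 2234.399741

L=316.103 V=2234.400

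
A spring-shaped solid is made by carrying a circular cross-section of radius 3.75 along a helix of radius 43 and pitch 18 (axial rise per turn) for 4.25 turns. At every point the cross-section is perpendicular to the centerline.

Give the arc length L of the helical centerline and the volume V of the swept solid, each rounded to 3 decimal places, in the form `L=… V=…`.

L=1150.798 V=50840.682

2πR = 2π·43 = 270.176968
per-turn = √(270.176968² + 18²) = √(72995.5942 + 324) = √73319.5942 = 270.775911
L = 4.25 × 270.775911 = 1150.797623
V = π·3.75² × L = 44.178647 × 1150.797623 = 50840.681604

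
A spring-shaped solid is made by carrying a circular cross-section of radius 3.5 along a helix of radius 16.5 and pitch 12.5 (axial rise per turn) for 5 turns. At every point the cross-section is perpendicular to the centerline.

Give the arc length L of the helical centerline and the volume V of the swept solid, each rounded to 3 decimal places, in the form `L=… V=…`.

L=522.117 V=20093.419

2πR = 2π·16.5 = 103.672558
per-turn = √(103.672558² + 12.5²) = √(10747.9992 + 156.25) = √10904.2492 = 104.423413
L = 5 × 104.423413 = 522.117065
V = π·3.5² × L = 38.484510 × 522.117065 = 20093.419422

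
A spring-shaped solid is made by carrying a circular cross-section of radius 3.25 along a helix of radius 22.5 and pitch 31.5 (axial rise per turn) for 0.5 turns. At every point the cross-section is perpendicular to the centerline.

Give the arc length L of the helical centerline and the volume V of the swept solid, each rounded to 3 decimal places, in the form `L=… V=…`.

L=72.419 V=2403.094

2πR = 2π·22.5 = 141.371669
per-turn = √(141.371669² + 31.5²) = √(19985.9489 + 992.25) = √20978.1989 = 144.838527
L = 0.5 × 144.838527 = 72.419264
V = π·3.25² × L = 33.183072 × 72.419264 = 2403.093665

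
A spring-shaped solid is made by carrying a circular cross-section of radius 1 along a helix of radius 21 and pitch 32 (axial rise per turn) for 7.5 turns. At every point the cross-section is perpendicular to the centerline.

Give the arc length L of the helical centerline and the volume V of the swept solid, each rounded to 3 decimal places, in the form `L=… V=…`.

L=1018.289 V=3199.048

2πR = 2π·21 = 131.946891
per-turn = √(131.946891² + 32²) = √(17409.9822 + 1024) = √18433.9822 = 135.771802
L = 7.5 × 135.771802 = 1018.288513
V = π·1² × L = 3.141593 × 1018.288513 = 3199.047713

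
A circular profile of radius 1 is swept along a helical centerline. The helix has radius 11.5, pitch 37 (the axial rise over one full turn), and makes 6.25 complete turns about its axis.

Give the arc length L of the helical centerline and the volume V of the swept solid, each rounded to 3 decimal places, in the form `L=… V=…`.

L=507.368 V=1593.945

2πR = 2π·11.5 = 72.256631
per-turn = √(72.256631² + 37²) = √(5221.0207 + 1369) = √6590.0207 = 81.178943
L = 6.25 × 81.178943 = 507.368392
V = π·1² × L = 3.141593 × 507.368392 = 1593.944811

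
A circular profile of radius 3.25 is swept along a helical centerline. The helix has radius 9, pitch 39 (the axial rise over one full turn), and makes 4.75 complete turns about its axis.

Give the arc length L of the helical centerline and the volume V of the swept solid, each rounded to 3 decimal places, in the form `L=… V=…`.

2πR = 2π·9 = 56.548668
per-turn = √(56.548668² + 39²) = √(3197.7518 + 1521) = √4718.7518 = 68.693172
L = 4.75 × 68.693172 = 326.292565
V = π·3.25² × L = 33.183072 × 326.292565 = 10827.389814

L=326.293 V=10827.390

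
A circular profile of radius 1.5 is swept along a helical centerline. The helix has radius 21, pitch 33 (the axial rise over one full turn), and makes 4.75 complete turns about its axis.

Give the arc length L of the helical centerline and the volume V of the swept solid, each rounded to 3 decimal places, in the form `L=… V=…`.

2πR = 2π·21 = 131.946891
per-turn = √(131.946891² + 33²) = √(17409.9822 + 1089) = √18498.9822 = 136.010963
L = 4.75 × 136.010963 = 646.052076
V = π·1.5² × L = 7.068583 × 646.052076 = 4566.673026

L=646.052 V=4566.673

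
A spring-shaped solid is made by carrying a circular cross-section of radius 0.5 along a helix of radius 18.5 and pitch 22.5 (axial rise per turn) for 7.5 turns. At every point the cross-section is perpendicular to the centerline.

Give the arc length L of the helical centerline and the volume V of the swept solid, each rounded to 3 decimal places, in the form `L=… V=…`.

L=887.974 V=697.413

2πR = 2π·18.5 = 116.238928
per-turn = √(116.238928² + 22.5²) = √(13511.4884 + 506.25) = √14017.7384 = 118.396530
L = 7.5 × 118.396530 = 887.973978
V = π·0.5² × L = 0.785398 × 887.973978 = 697.413132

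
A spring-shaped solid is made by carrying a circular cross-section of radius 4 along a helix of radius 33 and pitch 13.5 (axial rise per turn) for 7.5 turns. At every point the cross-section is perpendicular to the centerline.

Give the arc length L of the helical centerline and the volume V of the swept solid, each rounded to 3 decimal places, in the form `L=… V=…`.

2πR = 2π·33 = 207.345115
per-turn = √(207.345115² + 13.5²) = √(42991.9968 + 182.25) = √43174.2468 = 207.784135
L = 7.5 × 207.784135 = 1558.381013
V = π·4² × L = 50.265482 × 1558.381013 = 78332.773458

L=1558.381 V=78332.773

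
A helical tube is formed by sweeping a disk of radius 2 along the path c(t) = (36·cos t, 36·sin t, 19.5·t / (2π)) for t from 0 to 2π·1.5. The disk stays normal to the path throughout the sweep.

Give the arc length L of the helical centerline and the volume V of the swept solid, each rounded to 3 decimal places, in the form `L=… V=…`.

2πR = 2π·36 = 226.194671
per-turn = √(226.194671² + 19.5²) = √(51164.0292 + 380.25) = √51544.2792 = 227.033652
L = 1.5 × 227.033652 = 340.550478
V = π·2² × L = 12.566371 × 340.550478 = 4279.483523

L=340.550 V=4279.484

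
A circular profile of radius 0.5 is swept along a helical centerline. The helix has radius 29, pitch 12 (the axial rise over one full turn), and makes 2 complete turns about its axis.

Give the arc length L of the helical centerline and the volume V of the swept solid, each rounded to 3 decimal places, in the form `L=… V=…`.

2πR = 2π·29 = 182.212374
per-turn = √(182.212374² + 12²) = √(33201.3492 + 144) = √33345.3492 = 182.607090
L = 2 × 182.607090 = 365.214179
V = π·0.5² × L = 0.785398 × 365.214179 = 286.838546

L=365.214 V=286.839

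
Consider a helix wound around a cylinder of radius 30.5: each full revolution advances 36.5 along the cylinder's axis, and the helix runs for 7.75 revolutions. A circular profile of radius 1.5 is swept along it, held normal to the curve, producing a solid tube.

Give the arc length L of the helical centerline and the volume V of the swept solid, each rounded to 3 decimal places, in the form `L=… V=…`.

2πR = 2π·30.5 = 191.637152
per-turn = √(191.637152² + 36.5²) = √(36724.7980 + 1332.25) = √38057.0480 = 195.082157
L = 7.75 × 195.082157 = 1511.886717
V = π·1.5² × L = 7.068583 × 1511.886717 = 10686.897455

L=1511.887 V=10686.897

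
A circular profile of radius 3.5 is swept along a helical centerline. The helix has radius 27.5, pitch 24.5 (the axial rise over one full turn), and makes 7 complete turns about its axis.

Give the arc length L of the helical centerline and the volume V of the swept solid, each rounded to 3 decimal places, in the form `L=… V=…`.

2πR = 2π·27.5 = 172.787596
per-turn = √(172.787596² + 24.5²) = √(29855.5533 + 600.25) = √30455.8033 = 174.515911
L = 7 × 174.515911 = 1221.611379
V = π·3.5² × L = 38.484510 × 1221.611379 = 47013.115356

L=1221.611 V=47013.115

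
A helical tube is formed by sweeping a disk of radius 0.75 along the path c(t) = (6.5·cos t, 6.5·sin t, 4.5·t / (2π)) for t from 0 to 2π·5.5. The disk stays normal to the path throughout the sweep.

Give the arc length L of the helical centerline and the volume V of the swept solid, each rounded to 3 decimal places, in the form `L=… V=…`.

2πR = 2π·6.5 = 40.840704
per-turn = √(40.840704² + 4.5²) = √(1667.9631 + 20.25) = √1688.2131 = 41.087871
L = 5.5 × 41.087871 = 225.983291
V = π·0.75² × L = 1.767146 × 225.983291 = 399.345438

L=225.983 V=399.345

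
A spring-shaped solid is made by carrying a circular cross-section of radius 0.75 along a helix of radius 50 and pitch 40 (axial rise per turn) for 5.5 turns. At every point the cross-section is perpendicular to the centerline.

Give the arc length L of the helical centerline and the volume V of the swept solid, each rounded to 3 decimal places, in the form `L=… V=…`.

2πR = 2π·50 = 314.159265
per-turn = √(314.159265² + 40²) = √(98696.0440 + 1600) = √100296.0440 = 316.695507
L = 5.5 × 316.695507 = 1741.825287
V = π·0.75² × L = 1.767146 × 1741.825287 = 3078.059359

L=1741.825 V=3078.059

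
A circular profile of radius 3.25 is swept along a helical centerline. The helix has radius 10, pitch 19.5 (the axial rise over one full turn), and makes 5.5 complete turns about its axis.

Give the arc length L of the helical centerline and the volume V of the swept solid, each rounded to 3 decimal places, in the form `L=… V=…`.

2πR = 2π·10 = 62.831853
per-turn = √(62.831853² + 19.5²) = √(3947.8418 + 380.25) = √4328.0918 = 65.788234
L = 5.5 × 65.788234 = 361.835288
V = π·3.25² × L = 33.183072 × 361.835288 = 12006.806565

L=361.835 V=12006.807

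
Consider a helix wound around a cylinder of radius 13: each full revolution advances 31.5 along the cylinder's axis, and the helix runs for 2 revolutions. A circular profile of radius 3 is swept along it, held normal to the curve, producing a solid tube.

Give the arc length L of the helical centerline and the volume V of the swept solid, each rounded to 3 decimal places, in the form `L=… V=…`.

2πR = 2π·13 = 81.681409
per-turn = √(81.681409² + 31.5²) = √(6671.8526 + 992.25) = √7664.1026 = 87.544860
L = 2 × 87.544860 = 175.089721
V = π·3² × L = 28.274334 × 175.089721 = 4950.545223

L=175.090 V=4950.545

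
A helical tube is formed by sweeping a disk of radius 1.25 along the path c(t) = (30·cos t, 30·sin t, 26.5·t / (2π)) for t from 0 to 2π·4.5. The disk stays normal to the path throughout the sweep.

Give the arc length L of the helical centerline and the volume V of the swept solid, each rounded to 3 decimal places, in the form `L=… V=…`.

L=856.571 V=4204.685

2πR = 2π·30 = 188.495559
per-turn = √(188.495559² + 26.5²) = √(35530.5758 + 702.25) = √36232.8258 = 190.349221
L = 4.5 × 190.349221 = 856.571493
V = π·1.25² × L = 4.908739 × 856.571493 = 4204.685486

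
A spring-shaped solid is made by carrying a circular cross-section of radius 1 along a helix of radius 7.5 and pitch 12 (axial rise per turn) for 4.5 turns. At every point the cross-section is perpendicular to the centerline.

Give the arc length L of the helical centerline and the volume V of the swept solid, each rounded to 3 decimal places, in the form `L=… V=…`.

2πR = 2π·7.5 = 47.123890
per-turn = √(47.123890² + 12²) = √(2220.6610 + 144) = √2364.6610 = 48.627780
L = 4.5 × 48.627780 = 218.825010
V = π·1² × L = 3.141593 × 218.825010 = 687.459044

L=218.825 V=687.459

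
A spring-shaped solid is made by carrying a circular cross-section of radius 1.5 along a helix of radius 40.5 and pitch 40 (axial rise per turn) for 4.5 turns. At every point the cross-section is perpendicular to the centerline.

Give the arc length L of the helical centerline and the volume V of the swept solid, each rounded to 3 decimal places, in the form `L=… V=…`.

2πR = 2π·40.5 = 254.469005
per-turn = √(254.469005² + 40²) = √(64754.4745 + 1600) = √66354.4745 = 257.593623
L = 4.5 × 257.593623 = 1159.171302
V = π·1.5² × L = 7.068583 × 1159.171302 = 8193.699107

L=1159.171 V=8193.699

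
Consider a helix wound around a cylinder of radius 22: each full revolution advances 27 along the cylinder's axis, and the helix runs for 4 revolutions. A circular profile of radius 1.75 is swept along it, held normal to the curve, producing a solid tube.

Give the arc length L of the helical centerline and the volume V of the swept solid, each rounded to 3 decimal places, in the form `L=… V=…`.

2πR = 2π·22 = 138.230077
per-turn = √(138.230077² + 27²) = √(19107.5541 + 729) = √19836.5541 = 140.842302
L = 4 × 140.842302 = 563.369209
V = π·1.75² × L = 9.621128 × 563.369209 = 5420.246993

L=563.369 V=5420.247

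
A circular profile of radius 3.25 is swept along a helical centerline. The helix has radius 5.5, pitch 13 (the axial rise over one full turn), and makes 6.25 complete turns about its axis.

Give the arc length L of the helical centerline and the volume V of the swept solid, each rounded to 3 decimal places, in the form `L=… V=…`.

L=230.761 V=7657.375

2πR = 2π·5.5 = 34.557519
per-turn = √(34.557519² + 13²) = √(1194.2221 + 169) = √1363.2221 = 36.921838
L = 6.25 × 36.921838 = 230.761488
V = π·3.25² × L = 33.183072 × 230.761488 = 7657.375179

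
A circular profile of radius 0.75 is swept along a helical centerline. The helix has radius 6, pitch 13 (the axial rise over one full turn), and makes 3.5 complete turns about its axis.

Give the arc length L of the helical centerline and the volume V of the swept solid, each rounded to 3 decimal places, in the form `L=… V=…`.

L=139.572 V=246.643

2πR = 2π·6 = 37.699112
per-turn = √(37.699112² + 13²) = √(1421.2230 + 169) = √1590.2230 = 39.877601
L = 3.5 × 39.877601 = 139.571602
V = π·0.75² × L = 1.767146 × 139.571602 = 246.643380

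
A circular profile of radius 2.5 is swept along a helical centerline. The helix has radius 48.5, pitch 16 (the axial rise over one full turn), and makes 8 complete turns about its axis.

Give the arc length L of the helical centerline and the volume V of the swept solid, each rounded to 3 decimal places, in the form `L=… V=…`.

2πR = 2π·48.5 = 304.734487
per-turn = √(304.734487² + 16²) = √(92863.1078 + 256) = √93119.1078 = 305.154236
L = 8 × 305.154236 = 2441.233889
V = π·2.5² × L = 19.634954 × 2441.233889 = 47933.515317

L=2441.234 V=47933.515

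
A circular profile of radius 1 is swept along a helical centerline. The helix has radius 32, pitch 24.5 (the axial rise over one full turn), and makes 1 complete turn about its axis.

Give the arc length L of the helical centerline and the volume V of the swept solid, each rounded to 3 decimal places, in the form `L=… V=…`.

2πR = 2π·32 = 201.061930
per-turn = √(201.061930² + 24.5²) = √(40425.8996 + 600.25) = √41026.1496 = 202.549129
L = 1 × 202.549129 = 202.549129
V = π·1² × L = 3.141593 × 202.549129 = 636.326855

L=202.549 V=636.327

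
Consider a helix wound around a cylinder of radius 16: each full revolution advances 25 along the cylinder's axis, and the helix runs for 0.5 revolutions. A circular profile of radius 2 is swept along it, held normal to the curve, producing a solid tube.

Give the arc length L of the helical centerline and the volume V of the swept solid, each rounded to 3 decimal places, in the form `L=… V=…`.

2πR = 2π·16 = 100.530965
per-turn = √(100.530965² + 25²) = √(10106.4749 + 625) = √10731.4749 = 103.592832
L = 0.5 × 103.592832 = 51.796416
V = π·2² × L = 12.566371 × 51.796416 = 650.892962

L=51.796 V=650.893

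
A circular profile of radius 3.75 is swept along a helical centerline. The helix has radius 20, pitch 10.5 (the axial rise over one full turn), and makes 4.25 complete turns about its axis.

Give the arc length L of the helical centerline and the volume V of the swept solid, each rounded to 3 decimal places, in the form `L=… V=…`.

2πR = 2π·20 = 125.663706
per-turn = √(125.663706² + 10.5²) = √(15791.3670 + 110.25) = √15901.6170 = 126.101614
L = 4.25 × 126.101614 = 535.931859
V = π·3.75² × L = 44.178647 × 535.931859 = 23676.744263

L=535.932 V=23676.744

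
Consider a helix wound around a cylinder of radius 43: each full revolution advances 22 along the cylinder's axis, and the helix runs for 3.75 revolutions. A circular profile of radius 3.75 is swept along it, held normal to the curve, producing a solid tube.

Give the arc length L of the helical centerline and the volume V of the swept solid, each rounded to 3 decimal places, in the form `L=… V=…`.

2πR = 2π·43 = 270.176968
per-turn = √(270.176968² + 22²) = √(72995.5942 + 484) = √73479.5942 = 271.071198
L = 3.75 × 271.071198 = 1016.516991
V = π·3.75² × L = 44.178647 × 1016.516991 = 44908.344995

L=1016.517 V=44908.345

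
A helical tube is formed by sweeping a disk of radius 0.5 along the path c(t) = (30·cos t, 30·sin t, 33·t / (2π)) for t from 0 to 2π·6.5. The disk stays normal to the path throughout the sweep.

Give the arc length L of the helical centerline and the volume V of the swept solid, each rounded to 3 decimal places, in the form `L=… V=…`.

2πR = 2π·30 = 188.495559
per-turn = √(188.495559² + 33²) = √(35530.5758 + 1089) = √36619.5758 = 191.362420
L = 6.5 × 191.362420 = 1243.855731
V = π·0.5² × L = 0.785398 × 1243.855731 = 976.922007

L=1243.856 V=976.922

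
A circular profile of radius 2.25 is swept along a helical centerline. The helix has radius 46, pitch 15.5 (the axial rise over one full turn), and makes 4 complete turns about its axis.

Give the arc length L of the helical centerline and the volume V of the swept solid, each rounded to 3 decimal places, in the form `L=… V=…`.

2πR = 2π·46 = 289.026524
per-turn = √(289.026524² + 15.5²) = √(83536.3317 + 240.25) = √83776.5817 = 289.441845
L = 4 × 289.441845 = 1157.767380
V = π·2.25² × L = 15.904313 × 1157.767380 = 18413.494573

L=1157.767 V=18413.495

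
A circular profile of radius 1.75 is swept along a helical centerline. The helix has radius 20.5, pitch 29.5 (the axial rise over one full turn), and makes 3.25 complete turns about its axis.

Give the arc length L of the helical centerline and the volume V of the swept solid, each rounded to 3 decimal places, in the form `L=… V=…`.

L=429.456 V=4131.850

2πR = 2π·20.5 = 128.805299
per-turn = √(128.805299² + 29.5²) = √(16590.8050 + 870.25) = √17461.0550 = 132.140285
L = 3.25 × 132.140285 = 429.455927
V = π·1.75² × L = 9.621128 × 429.455927 = 4131.850232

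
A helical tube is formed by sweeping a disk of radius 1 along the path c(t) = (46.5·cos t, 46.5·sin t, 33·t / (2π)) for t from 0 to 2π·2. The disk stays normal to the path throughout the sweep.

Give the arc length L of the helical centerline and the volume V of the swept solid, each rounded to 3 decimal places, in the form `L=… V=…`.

2πR = 2π·46.5 = 292.168117
per-turn = √(292.168117² + 33²) = √(85362.2085 + 1089) = √86451.2085 = 294.025864
L = 2 × 294.025864 = 588.051727
V = π·1² × L = 3.141593 × 588.051727 = 1847.418986

L=588.052 V=1847.419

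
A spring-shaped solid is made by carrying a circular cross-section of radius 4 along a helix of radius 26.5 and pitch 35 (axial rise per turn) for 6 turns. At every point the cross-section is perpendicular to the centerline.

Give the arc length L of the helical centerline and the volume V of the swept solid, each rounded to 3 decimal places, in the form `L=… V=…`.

L=1020.859 V=51313.989

2πR = 2π·26.5 = 166.504411
per-turn = √(166.504411² + 35²) = √(27723.7188 + 1225) = √28948.7188 = 170.143230
L = 6 × 170.143230 = 1020.859381
V = π·4² × L = 50.265482 × 1020.859381 = 51313.989299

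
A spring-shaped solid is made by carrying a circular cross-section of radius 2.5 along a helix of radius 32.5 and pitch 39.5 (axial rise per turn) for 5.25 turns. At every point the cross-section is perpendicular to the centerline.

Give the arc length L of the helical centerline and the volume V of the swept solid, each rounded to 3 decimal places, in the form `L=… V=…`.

2πR = 2π·32.5 = 204.203522
per-turn = √(204.203522² + 39.5²) = √(41699.0786 + 1560.25) = √43259.3286 = 207.988770
L = 5.25 × 207.988770 = 1091.941044
V = π·2.5² × L = 19.634954 × 1091.941044 = 21440.212270

L=1091.941 V=21440.212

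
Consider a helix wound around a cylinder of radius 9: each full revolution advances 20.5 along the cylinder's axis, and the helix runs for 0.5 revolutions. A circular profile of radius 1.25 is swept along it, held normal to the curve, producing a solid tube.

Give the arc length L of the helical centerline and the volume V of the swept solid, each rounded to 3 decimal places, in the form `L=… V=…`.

L=30.075 V=147.630

2πR = 2π·9 = 56.548668
per-turn = √(56.548668² + 20.5²) = √(3197.7518 + 420.25) = √3618.0018 = 60.149828
L = 0.5 × 60.149828 = 30.074914
V = π·1.25² × L = 4.908739 × 30.074914 = 147.629889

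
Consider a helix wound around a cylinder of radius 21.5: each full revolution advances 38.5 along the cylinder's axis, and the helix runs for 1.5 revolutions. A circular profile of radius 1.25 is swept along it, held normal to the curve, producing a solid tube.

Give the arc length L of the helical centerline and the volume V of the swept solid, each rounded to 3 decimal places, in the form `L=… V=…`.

L=210.701 V=1034.278

2πR = 2π·21.5 = 135.088484
per-turn = √(135.088484² + 38.5²) = √(18248.8985 + 1482.25) = √19731.1485 = 140.467607
L = 1.5 × 140.467607 = 210.701410
V = π·1.25² × L = 4.908739 × 210.701410 = 1034.278128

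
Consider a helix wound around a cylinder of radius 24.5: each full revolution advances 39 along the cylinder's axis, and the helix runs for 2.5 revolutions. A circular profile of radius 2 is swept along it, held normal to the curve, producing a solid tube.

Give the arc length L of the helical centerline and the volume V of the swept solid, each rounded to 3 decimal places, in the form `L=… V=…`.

2πR = 2π·24.5 = 153.938040
per-turn = √(153.938040² + 39²) = √(23696.9202 + 1521) = √25217.9202 = 158.801512
L = 2.5 × 158.801512 = 397.003780
V = π·2² × L = 12.566371 × 397.003780 = 4988.896630

L=397.004 V=4988.897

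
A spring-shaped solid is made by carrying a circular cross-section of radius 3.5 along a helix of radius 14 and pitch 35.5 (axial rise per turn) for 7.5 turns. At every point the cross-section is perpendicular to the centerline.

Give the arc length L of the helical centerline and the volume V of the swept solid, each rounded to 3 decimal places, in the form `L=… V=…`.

2πR = 2π·14 = 87.964594
per-turn = √(87.964594² + 35.5²) = √(7737.7699 + 1260.25) = √8998.0199 = 94.857893
L = 7.5 × 94.857893 = 711.434197
V = π·3.5² × L = 38.484510 × 711.434197 = 27379.196471

L=711.434 V=27379.196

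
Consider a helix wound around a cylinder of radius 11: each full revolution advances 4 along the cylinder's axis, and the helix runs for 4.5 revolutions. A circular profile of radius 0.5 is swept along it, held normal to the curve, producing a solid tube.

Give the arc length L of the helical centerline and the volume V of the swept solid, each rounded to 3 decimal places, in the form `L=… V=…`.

L=311.538 V=244.681

2πR = 2π·11 = 69.115038
per-turn = √(69.115038² + 4²) = √(4776.8885 + 16) = √4792.8885 = 69.230691
L = 4.5 × 69.230691 = 311.538108
V = π·0.5² × L = 0.785398 × 311.538108 = 244.681458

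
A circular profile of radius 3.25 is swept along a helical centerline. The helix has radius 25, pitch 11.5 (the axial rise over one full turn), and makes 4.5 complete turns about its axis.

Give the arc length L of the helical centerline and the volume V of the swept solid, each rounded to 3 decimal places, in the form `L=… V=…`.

L=708.750 V=23518.508

2πR = 2π·25 = 157.079633
per-turn = √(157.079633² + 11.5²) = √(24674.0110 + 132.25) = √24806.2610 = 157.500035
L = 4.5 × 157.500035 = 708.750157
V = π·3.25² × L = 33.183072 × 708.750157 = 23518.507782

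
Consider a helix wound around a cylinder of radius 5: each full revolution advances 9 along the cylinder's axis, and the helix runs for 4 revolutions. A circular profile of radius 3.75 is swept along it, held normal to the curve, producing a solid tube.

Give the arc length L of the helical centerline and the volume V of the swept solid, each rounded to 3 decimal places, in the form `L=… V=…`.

L=130.719 V=5774.973

2πR = 2π·5 = 31.415927
per-turn = √(31.415927² + 9²) = √(986.9604 + 81) = √1067.9604 = 32.679664
L = 4 × 32.679664 = 130.718656
V = π·3.75² × L = 44.178647 × 130.718656 = 5774.973322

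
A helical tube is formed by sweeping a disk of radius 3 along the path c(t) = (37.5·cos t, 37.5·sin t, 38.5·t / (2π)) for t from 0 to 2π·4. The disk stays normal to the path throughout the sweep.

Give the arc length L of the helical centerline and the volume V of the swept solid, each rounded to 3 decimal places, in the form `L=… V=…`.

2πR = 2π·37.5 = 235.619449
per-turn = √(235.619449² + 38.5²) = √(55516.5248 + 1482.25) = √56998.7748 = 238.744162
L = 4 × 238.744162 = 954.976647
V = π·3² × L = 28.274334 × 954.976647 = 27001.328564

L=954.977 V=27001.329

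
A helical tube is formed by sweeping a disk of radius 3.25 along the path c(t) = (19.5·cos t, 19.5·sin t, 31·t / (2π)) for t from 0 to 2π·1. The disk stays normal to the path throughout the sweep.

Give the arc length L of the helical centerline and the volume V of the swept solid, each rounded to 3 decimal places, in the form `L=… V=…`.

L=126.383 V=4193.777

2πR = 2π·19.5 = 122.522113
per-turn = √(122.522113² + 31²) = √(15011.6683 + 961) = √15972.6683 = 126.383022
L = 1 × 126.383022 = 126.383022
V = π·3.25² × L = 33.183072 × 126.383022 = 4193.776975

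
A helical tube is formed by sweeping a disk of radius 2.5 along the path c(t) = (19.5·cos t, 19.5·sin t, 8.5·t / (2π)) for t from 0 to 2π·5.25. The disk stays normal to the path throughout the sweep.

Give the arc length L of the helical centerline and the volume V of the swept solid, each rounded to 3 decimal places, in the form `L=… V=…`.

2πR = 2π·19.5 = 122.522113
per-turn = √(122.522113² + 8.5²) = √(15011.6683 + 72.25) = √15083.9183 = 122.816604
L = 5.25 × 122.816604 = 644.787173
V = π·2.5² × L = 19.634954 × 644.787173 = 12660.366529

L=644.787 V=12660.367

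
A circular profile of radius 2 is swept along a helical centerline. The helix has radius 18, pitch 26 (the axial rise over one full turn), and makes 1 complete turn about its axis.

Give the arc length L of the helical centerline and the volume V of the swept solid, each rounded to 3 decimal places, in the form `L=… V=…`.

2πR = 2π·18 = 113.097336
per-turn = √(113.097336² + 26²) = √(12791.0073 + 676) = √13467.0073 = 116.047436
L = 1 × 116.047436 = 116.047436
V = π·2² × L = 12.566371 × 116.047436 = 1458.295084

L=116.047 V=1458.295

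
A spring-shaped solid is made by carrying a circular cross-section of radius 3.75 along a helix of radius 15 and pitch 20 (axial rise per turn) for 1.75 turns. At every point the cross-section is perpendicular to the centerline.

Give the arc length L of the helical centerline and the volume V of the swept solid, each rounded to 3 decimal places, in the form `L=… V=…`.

2πR = 2π·15 = 94.247780
per-turn = √(94.247780² + 20²) = √(8882.6440 + 400) = √9282.6440 = 96.346479
L = 1.75 × 96.346479 = 168.606338
V = π·3.75² × L = 44.178647 × 168.606338 = 7448.799825

L=168.606 V=7448.800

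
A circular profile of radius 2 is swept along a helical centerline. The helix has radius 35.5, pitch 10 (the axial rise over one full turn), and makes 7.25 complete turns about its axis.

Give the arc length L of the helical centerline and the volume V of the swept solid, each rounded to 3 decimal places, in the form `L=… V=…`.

2πR = 2π·35.5 = 223.053078
per-turn = √(223.053078² + 10²) = √(49752.6758 + 100) = √49852.6758 = 223.277128
L = 7.25 × 223.277128 = 1618.759176
V = π·2² × L = 12.566371 × 1618.759176 = 20341.927745

L=1618.759 V=20341.928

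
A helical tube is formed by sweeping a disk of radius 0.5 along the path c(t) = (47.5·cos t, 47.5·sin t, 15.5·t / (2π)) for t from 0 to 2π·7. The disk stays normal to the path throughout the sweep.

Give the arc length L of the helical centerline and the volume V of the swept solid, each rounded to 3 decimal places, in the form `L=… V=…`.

L=2091.975 V=1643.033

2πR = 2π·47.5 = 298.451302
per-turn = √(298.451302² + 15.5²) = √(89073.1797 + 240.25) = √89313.4297 = 298.853526
L = 7 × 298.853526 = 2091.974679
V = π·0.5² × L = 0.785398 × 2091.974679 = 1643.033071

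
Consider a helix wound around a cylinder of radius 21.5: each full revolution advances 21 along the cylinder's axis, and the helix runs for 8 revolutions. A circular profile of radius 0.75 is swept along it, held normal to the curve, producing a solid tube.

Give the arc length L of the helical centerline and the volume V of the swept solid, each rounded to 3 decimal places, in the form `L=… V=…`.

2πR = 2π·21.5 = 135.088484
per-turn = √(135.088484² + 21²) = √(18248.8985 + 441) = √18689.8985 = 136.711004
L = 8 × 136.711004 = 1093.688030
V = π·0.75² × L = 1.767146 × 1093.688030 = 1932.706282

L=1093.688 V=1932.706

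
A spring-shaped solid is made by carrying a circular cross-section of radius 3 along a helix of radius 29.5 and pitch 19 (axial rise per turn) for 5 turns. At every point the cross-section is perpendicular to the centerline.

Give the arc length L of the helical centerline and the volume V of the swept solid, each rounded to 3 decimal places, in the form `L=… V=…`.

2πR = 2π·29.5 = 185.353967
per-turn = √(185.353967² + 19²) = √(34356.0929 + 361) = √34717.0929 = 186.325234
L = 5 × 186.325234 = 931.626171
V = π·3² × L = 28.274334 × 931.626171 = 26341.109420

L=931.626 V=26341.109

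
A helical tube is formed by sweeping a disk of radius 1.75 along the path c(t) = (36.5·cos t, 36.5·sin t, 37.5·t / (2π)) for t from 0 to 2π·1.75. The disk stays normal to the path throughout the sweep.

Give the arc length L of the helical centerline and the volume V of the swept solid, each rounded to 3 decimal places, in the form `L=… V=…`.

L=406.668 V=3912.609

2πR = 2π·36.5 = 229.336264
per-turn = √(229.336264² + 37.5²) = √(52595.1219 + 1406.25) = √54001.3719 = 232.381953
L = 1.75 × 232.381953 = 406.668417
V = π·1.75² × L = 9.621128 × 406.668417 = 3912.608690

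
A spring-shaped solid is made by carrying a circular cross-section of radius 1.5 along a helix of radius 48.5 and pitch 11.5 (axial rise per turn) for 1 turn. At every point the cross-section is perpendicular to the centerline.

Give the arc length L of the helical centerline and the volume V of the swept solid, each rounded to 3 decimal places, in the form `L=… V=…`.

2πR = 2π·48.5 = 304.734487
per-turn = √(304.734487² + 11.5²) = √(92863.1078 + 132.25) = √92995.3578 = 304.951402
L = 1 × 304.951402 = 304.951402
V = π·1.5² × L = 7.068583 × 304.951402 = 2155.574442

L=304.951 V=2155.574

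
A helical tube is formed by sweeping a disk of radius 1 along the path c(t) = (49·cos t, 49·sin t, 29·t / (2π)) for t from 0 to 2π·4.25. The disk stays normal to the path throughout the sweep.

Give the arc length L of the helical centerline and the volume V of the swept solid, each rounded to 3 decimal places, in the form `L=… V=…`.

L=1314.265 V=4128.886

2πR = 2π·49 = 307.876080
per-turn = √(307.876080² + 29²) = √(94787.6807 + 841) = √95628.6807 = 309.238873
L = 4.25 × 309.238873 = 1314.265211
V = π·1² × L = 3.141593 × 1314.265211 = 4128.885931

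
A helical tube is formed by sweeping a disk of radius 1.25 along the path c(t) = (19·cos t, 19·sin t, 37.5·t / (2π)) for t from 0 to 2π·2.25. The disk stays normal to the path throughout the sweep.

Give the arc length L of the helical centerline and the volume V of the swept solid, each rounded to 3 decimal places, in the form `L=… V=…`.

2πR = 2π·19 = 119.380521
per-turn = √(119.380521² + 37.5²) = √(14251.7088 + 1406.25) = √15657.9588 = 125.131766
L = 2.25 × 125.131766 = 281.546473
V = π·1.25² × L = 4.908739 × 281.546473 = 1382.038015

L=281.546 V=1382.038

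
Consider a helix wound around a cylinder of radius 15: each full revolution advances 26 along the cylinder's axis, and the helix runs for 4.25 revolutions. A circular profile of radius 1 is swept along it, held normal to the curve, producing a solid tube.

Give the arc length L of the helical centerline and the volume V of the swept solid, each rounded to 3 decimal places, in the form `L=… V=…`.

2πR = 2π·15 = 94.247780
per-turn = √(94.247780² + 26²) = √(8882.6440 + 676) = √9558.6440 = 97.768318
L = 4.25 × 97.768318 = 415.515351
V = π·1² × L = 3.141593 × 415.515351 = 1305.379973

L=415.515 V=1305.380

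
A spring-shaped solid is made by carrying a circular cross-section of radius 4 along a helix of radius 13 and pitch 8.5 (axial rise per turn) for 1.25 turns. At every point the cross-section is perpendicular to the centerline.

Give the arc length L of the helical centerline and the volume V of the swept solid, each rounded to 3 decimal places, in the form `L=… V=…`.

L=102.653 V=5159.908

2πR = 2π·13 = 81.681409
per-turn = √(81.681409² + 8.5²) = √(6671.8526 + 72.25) = √6744.1026 = 82.122485
L = 1.25 × 82.122485 = 102.653106
V = π·4² × L = 50.265482 × 102.653106 = 5159.907924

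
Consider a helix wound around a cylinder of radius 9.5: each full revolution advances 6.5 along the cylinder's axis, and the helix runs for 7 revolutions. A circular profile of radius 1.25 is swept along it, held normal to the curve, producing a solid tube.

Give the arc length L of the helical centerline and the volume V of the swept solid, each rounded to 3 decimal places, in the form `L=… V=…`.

2πR = 2π·9.5 = 59.690260
per-turn = √(59.690260² + 6.5²) = √(3562.9272 + 42.25) = √3605.1772 = 60.043128
L = 7 × 60.043128 = 420.301894
V = π·1.25² × L = 4.908739 × 420.301894 = 2063.152099

L=420.302 V=2063.152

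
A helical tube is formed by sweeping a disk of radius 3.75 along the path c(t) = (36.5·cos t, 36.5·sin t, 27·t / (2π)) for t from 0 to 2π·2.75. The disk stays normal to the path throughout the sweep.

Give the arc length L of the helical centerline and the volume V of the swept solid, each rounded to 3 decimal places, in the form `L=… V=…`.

L=635.030 V=28054.786

2πR = 2π·36.5 = 229.336264
per-turn = √(229.336264² + 27²) = √(52595.1219 + 729) = √53324.1219 = 230.920163
L = 2.75 × 230.920163 = 635.030449
V = π·3.75² × L = 44.178647 × 635.030449 = 28054.785857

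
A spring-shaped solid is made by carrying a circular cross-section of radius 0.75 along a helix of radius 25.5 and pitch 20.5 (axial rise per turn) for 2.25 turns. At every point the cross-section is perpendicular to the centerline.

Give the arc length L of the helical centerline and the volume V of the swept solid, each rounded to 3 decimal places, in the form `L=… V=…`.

L=363.437 V=642.245

2πR = 2π·25.5 = 160.221225
per-turn = √(160.221225² + 20.5²) = √(25670.8410 + 420.25) = √26091.0910 = 161.527369
L = 2.25 × 161.527369 = 363.436581
V = π·0.75² × L = 1.767146 × 363.436581 = 642.245452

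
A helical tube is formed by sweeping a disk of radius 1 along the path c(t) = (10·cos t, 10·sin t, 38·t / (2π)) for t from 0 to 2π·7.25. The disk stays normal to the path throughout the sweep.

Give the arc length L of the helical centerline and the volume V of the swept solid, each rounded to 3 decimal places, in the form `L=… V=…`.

L=532.361 V=1672.463

2πR = 2π·10 = 62.831853
per-turn = √(62.831853² + 38²) = √(3947.8418 + 1444) = √5391.8418 = 73.429162
L = 7.25 × 73.429162 = 532.361421
V = π·1² × L = 3.141593 × 532.361421 = 1672.462729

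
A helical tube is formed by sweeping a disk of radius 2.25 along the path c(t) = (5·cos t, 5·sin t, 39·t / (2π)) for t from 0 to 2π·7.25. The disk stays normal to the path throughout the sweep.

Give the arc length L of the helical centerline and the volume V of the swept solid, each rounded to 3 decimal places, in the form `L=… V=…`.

L=363.077 V=5774.485

2πR = 2π·5 = 31.415927
per-turn = √(31.415927² + 39²) = √(986.9604 + 1521) = √2507.9604 = 50.079541
L = 7.25 × 50.079541 = 363.076673
V = π·2.25² × L = 15.904313 × 363.076673 = 5774.484984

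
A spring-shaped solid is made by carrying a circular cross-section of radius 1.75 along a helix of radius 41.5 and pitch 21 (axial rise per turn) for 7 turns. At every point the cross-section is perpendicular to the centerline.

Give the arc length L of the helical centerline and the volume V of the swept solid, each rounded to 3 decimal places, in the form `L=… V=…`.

L=1831.175 V=17617.970

2πR = 2π·41.5 = 260.752190
per-turn = √(260.752190² + 21²) = √(67991.7047 + 441) = √68432.7047 = 261.596454
L = 7 × 261.596454 = 1831.175178
V = π·1.75² × L = 9.621128 × 1831.175178 = 17617.969862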